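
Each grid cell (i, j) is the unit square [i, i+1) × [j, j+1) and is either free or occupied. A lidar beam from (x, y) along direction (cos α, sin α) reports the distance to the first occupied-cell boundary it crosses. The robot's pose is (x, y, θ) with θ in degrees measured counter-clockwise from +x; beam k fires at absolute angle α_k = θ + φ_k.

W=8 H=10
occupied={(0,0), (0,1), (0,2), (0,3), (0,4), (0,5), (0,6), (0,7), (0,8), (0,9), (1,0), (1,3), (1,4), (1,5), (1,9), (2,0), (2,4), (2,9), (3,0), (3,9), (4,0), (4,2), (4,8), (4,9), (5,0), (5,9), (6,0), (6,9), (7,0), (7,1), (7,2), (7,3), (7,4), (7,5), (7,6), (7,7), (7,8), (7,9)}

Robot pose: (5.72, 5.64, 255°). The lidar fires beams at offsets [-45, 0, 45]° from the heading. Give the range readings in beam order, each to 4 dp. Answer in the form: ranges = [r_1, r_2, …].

ranges = [3.1408, 2.7819, 2.5600]

beam 1: φ=-45°, α=210°
  d=(-0.8660,-0.5000)  start (5,5)  tX=0.8314 tY=1.2800  stride 1/|dx|=1.1547 1/|dy|=2.0000
    cross x-line → (4,5), t=0.8314
    cross y-line → (4,4), t=1.2800
    cross x-line → (3,4), t=1.9861
    cross x-line → (2,4), t=3.1408 (wall)
  → r_1 = 3.1408
beam 2: φ=0°, α=255°
  d=(-0.2588,-0.9659)  start (5,5)  tX=2.7819 tY=0.6626  stride 1/|dx|=3.8637 1/|dy|=1.0353
    cross y-line → (5,4), t=0.6626
    cross y-line → (5,3), t=1.6979
    cross y-line → (5,2), t=2.7331
    cross x-line → (4,2), t=2.7819 (wall)
  → r_2 = 2.7819
beam 3: φ=45°, α=300°
  d=(0.5000,-0.8660)  start (5,5)  tX=0.5600 tY=0.7390  stride 1/|dx|=2.0000 1/|dy|=1.1547
    cross x-line → (6,5), t=0.5600
    cross y-line → (6,4), t=0.7390
    cross y-line → (6,3), t=1.8937
    cross x-line → (7,3), t=2.5600 (wall)
  → r_3 = 2.5600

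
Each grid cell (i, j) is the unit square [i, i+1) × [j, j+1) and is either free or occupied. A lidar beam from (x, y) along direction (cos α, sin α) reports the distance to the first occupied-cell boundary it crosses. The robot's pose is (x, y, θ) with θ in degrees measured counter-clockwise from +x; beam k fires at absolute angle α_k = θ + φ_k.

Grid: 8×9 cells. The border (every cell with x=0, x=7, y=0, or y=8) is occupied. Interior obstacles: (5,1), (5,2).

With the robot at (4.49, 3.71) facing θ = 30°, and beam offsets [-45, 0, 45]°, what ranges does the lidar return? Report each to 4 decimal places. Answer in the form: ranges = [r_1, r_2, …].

ranges = [2.5985, 2.8983, 4.4413]

beam 1: φ=-45°, α=345°
  d=(0.9659,-0.2588)  start (4,3)  tX=0.5280 tY=2.7432  stride 1/|dx|=1.0353 1/|dy|=3.8637
    cross x-line → (5,3), t=0.5280
    cross x-line → (6,3), t=1.5633
    cross x-line → (7,3), t=2.5985 (wall)
  → r_1 = 2.5985
beam 2: φ=0°, α=30°
  d=(0.8660,0.5000)  start (4,3)  tX=0.5889 tY=0.5800  stride 1/|dx|=1.1547 1/|dy|=2.0000
    cross y-line → (4,4), t=0.5800
    cross x-line → (5,4), t=0.5889
    cross x-line → (6,4), t=1.7436
    cross y-line → (6,5), t=2.5800
    cross x-line → (7,5), t=2.8983 (wall)
  → r_2 = 2.8983
beam 3: φ=45°, α=75°
  d=(0.2588,0.9659)  start (4,3)  tX=1.9705 tY=0.3002  stride 1/|dx|=3.8637 1/|dy|=1.0353
    cross y-line → (4,4), t=0.3002
    cross y-line → (4,5), t=1.3355
    cross x-line → (5,5), t=1.9705
    cross y-line → (5,6), t=2.3708
    cross y-line → (5,7), t=3.4061
    cross y-line → (5,8), t=4.4413 (wall)
  → r_3 = 4.4413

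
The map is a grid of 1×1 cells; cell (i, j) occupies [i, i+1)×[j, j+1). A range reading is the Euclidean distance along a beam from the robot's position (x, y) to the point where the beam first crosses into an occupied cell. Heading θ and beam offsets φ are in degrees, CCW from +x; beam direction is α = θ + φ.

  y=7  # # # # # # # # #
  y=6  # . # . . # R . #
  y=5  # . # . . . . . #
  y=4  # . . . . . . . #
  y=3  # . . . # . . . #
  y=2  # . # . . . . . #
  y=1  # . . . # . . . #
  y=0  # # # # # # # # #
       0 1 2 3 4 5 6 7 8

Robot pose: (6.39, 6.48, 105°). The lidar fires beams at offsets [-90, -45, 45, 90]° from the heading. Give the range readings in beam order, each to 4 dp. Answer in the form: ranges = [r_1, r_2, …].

ranges = [1.6668, 0.6004, 0.4503, 0.4038]

beam 1: φ=-90°, α=15°
  direction (0.9659, 0.2588); cell (6,6); t to first gridline: x 0.6315, y 2.0091 (then +1.0353 / +3.8637)
    (7,6) via x @ 0.6315
    (8,6) via x @ 1.6668  # hit
  → r_1 = 1.6668
beam 2: φ=-45°, α=60°
  direction (0.5000, 0.8660); cell (6,6); t to first gridline: x 1.2200, y 0.6004 (then +2.0000 / +1.1547)
    (6,7) via y @ 0.6004  # hit
  → r_2 = 0.6004
beam 3: φ=45°, α=150°
  direction (-0.8660, 0.5000); cell (6,6); t to first gridline: x 0.4503, y 1.0400 (then +1.1547 / +2.0000)
    (5,6) via x @ 0.4503  # hit
  → r_3 = 0.4503
beam 4: φ=90°, α=195°
  direction (-0.9659, -0.2588); cell (6,6); t to first gridline: x 0.4038, y 1.8546 (then +1.0353 / +3.8637)
    (5,6) via x @ 0.4038  # hit
  → r_4 = 0.4038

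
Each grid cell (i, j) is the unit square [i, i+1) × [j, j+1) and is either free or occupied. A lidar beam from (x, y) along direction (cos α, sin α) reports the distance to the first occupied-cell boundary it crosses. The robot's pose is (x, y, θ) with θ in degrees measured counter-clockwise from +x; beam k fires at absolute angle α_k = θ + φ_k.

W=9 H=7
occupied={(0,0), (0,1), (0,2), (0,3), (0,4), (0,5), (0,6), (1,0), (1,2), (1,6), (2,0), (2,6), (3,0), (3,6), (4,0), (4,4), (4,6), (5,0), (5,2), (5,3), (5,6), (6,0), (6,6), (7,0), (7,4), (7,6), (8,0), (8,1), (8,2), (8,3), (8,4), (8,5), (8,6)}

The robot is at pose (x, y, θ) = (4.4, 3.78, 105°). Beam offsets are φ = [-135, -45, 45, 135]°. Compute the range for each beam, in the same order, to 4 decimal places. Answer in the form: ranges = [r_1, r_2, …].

beam 1: φ=-135°, α=330°
  d=(0.8660,-0.5000)  start (4,3)  tX=0.6928 tY=1.5600  stride 1/|dx|=1.1547 1/|dy|=2.0000
    cross x-line → (5,3), t=0.6928 (wall)
  → r_1 = 0.6928
beam 2: φ=-45°, α=60°
  d=(0.5000,0.8660)  start (4,3)  tX=1.2000 tY=0.2540  stride 1/|dx|=2.0000 1/|dy|=1.1547
    cross y-line → (4,4), t=0.2540 (wall)
  → r_2 = 0.2540
beam 3: φ=45°, α=150°
  d=(-0.8660,0.5000)  start (4,3)  tX=0.4619 tY=0.4400  stride 1/|dx|=1.1547 1/|dy|=2.0000
    cross y-line → (4,4), t=0.4400 (wall)
  → r_3 = 0.4400
beam 4: φ=135°, α=240°
  d=(-0.5000,-0.8660)  start (4,3)  tX=0.8000 tY=0.9007  stride 1/|dx|=2.0000 1/|dy|=1.1547
    cross x-line → (3,3), t=0.8000
    cross y-line → (3,2), t=0.9007
    cross y-line → (3,1), t=2.0554
    cross x-line → (2,1), t=2.8000
    cross y-line → (2,0), t=3.2101 (wall)
  → r_4 = 3.2101

ranges = [0.6928, 0.2540, 0.4400, 3.2101]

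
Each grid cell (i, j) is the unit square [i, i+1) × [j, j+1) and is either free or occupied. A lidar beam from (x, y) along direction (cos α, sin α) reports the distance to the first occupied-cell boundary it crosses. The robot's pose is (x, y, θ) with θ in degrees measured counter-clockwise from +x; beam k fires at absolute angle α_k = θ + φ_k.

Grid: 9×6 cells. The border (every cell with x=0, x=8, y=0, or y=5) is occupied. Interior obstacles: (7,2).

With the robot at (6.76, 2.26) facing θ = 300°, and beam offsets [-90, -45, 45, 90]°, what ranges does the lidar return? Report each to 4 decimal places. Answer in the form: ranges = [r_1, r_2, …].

beam 1: φ=-90°, α=210°
  dir = (cos 210°, sin 210°) = (-0.8660, -0.5000); from cell (6,2)
  next x-line at t=0.8776, next y-line at t=0.5200; Δt_x=1.1547, Δt_y=2.0000
    y: enter (6,1) at t=0.5200
    x: enter (5,1) at t=0.8776
    x: enter (4,1) at t=2.0323
    y: enter (4,0) at t=2.5200 ← occupied
  → r_1 = 2.5200
beam 2: φ=-45°, α=255°
  dir = (cos 255°, sin 255°) = (-0.2588, -0.9659); from cell (6,2)
  next x-line at t=2.9364, next y-line at t=0.2692; Δt_x=3.8637, Δt_y=1.0353
    y: enter (6,1) at t=0.2692
    y: enter (6,0) at t=1.3044 ← occupied
  → r_2 = 1.3044
beam 3: φ=45°, α=345°
  dir = (cos 345°, sin 345°) = (0.9659, -0.2588); from cell (6,2)
  next x-line at t=0.2485, next y-line at t=1.0046; Δt_x=1.0353, Δt_y=3.8637
    x: enter (7,2) at t=0.2485 ← occupied
  → r_3 = 0.2485
beam 4: φ=90°, α=30°
  dir = (cos 30°, sin 30°) = (0.8660, 0.5000); from cell (6,2)
  next x-line at t=0.2771, next y-line at t=1.4800; Δt_x=1.1547, Δt_y=2.0000
    x: enter (7,2) at t=0.2771 ← occupied
  → r_4 = 0.2771

ranges = [2.5200, 1.3044, 0.2485, 0.2771]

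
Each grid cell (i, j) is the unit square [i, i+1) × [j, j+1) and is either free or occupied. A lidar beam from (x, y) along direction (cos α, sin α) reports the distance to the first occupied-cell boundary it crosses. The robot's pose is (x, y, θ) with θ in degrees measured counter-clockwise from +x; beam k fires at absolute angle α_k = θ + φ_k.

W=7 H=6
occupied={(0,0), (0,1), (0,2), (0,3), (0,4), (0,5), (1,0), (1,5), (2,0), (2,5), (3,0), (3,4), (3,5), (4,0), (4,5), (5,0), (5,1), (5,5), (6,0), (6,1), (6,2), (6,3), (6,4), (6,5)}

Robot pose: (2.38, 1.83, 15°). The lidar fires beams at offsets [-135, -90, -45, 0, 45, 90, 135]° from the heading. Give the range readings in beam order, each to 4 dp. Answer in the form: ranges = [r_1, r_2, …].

beam 1: φ=-135°, α=240°
  cosα=-0.5000 sinα=-0.8660 | (2,1) | tMaxX 0.7600 tMaxY 0.9584 | tΔX 2.0000 tΔY 1.1547
    t=0.7600 [x] (1,1)
    t=0.9584 [y] (1,0) — stop
  → r_1 = 0.9584
beam 2: φ=-90°, α=285°
  cosα=0.2588 sinα=-0.9659 | (2,1) | tMaxX 2.3955 tMaxY 0.8593 | tΔX 3.8637 tΔY 1.0353
    t=0.8593 [y] (2,0) — stop
  → r_2 = 0.8593
beam 3: φ=-45°, α=330°
  cosα=0.8660 sinα=-0.5000 | (2,1) | tMaxX 0.7159 tMaxY 1.6600 | tΔX 1.1547 tΔY 2.0000
    t=0.7159 [x] (3,1)
    t=1.6600 [y] (3,0) — stop
  → r_3 = 1.6600
beam 4: φ=0°, α=15°
  cosα=0.9659 sinα=0.2588 | (2,1) | tMaxX 0.6419 tMaxY 0.6568 | tΔX 1.0353 tΔY 3.8637
    t=0.6419 [x] (3,1)
    t=0.6568 [y] (3,2)
    t=1.6771 [x] (4,2)
    t=2.7124 [x] (5,2)
    t=3.7477 [x] (6,2) — stop
  → r_4 = 3.7477
beam 5: φ=45°, α=60°
  cosα=0.5000 sinα=0.8660 | (2,1) | tMaxX 1.2400 tMaxY 0.1963 | tΔX 2.0000 tΔY 1.1547
    t=0.1963 [y] (2,2)
    t=1.2400 [x] (3,2)
    t=1.3510 [y] (3,3)
    t=2.5057 [y] (3,4) — stop
  → r_5 = 2.5057
beam 6: φ=90°, α=105°
  cosα=-0.2588 sinα=0.9659 | (2,1) | tMaxX 1.4682 tMaxY 0.1760 | tΔX 3.8637 tΔY 1.0353
    t=0.1760 [y] (2,2)
    t=1.2113 [y] (2,3)
    t=1.4682 [x] (1,3)
    t=2.2465 [y] (1,4)
    t=3.2818 [y] (1,5) — stop
  → r_6 = 3.2818
beam 7: φ=135°, α=150°
  cosα=-0.8660 sinα=0.5000 | (2,1) | tMaxX 0.4388 tMaxY 0.3400 | tΔX 1.1547 tΔY 2.0000
    t=0.3400 [y] (2,2)
    t=0.4388 [x] (1,2)
    t=1.5935 [x] (0,2) — stop
  → r_7 = 1.5935

ranges = [0.9584, 0.8593, 1.6600, 3.7477, 2.5057, 3.2818, 1.5935]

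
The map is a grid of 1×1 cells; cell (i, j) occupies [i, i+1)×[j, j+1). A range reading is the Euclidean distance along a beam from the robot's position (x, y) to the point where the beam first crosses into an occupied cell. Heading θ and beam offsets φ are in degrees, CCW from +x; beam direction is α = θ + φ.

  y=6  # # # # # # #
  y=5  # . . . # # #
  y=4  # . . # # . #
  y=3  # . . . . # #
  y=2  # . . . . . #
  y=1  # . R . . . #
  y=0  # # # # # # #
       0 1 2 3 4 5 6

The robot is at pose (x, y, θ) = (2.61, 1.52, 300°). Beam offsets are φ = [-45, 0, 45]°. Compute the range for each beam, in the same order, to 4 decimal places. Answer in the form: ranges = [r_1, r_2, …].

ranges = [0.5383, 0.6004, 2.0091]

beam 1: φ=-45°, α=255°
  d=(-0.2588,-0.9659)  start (2,1)  tX=2.3569 tY=0.5383  stride 1/|dx|=3.8637 1/|dy|=1.0353
    cross y-line → (2,0), t=0.5383 (wall)
  → r_1 = 0.5383
beam 2: φ=0°, α=300°
  d=(0.5000,-0.8660)  start (2,1)  tX=0.7800 tY=0.6004  stride 1/|dx|=2.0000 1/|dy|=1.1547
    cross y-line → (2,0), t=0.6004 (wall)
  → r_2 = 0.6004
beam 3: φ=45°, α=345°
  d=(0.9659,-0.2588)  start (2,1)  tX=0.4038 tY=2.0091  stride 1/|dx|=1.0353 1/|dy|=3.8637
    cross x-line → (3,1), t=0.4038
    cross x-line → (4,1), t=1.4390
    cross y-line → (4,0), t=2.0091 (wall)
  → r_3 = 2.0091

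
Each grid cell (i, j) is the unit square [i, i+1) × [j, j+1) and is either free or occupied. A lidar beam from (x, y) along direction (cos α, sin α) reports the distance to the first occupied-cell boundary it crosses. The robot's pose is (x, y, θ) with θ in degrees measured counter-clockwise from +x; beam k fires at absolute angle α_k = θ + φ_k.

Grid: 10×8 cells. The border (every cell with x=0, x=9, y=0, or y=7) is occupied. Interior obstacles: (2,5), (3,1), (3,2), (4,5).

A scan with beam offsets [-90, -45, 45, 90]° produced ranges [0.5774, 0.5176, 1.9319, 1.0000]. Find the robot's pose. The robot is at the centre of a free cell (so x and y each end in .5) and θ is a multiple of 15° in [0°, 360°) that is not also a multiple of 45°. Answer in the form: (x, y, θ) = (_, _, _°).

(x, y, θ) = (1.5, 6.5, 210°)

Enumerate (i+0.5, j+0.5, θ) over the 44 free cells and 16 admissible headings. For each, cast all 4 beams and compare to the given ranges.
  (8.5, 3.5, 120°): beam 2 = 1.9319 ≠ 0.5176 ✗
  (6.5, 6.5, 210°): beam 2 = 1.9319 ≠ 0.5176 ✗
  (4.5, 3.5, 300°): beam 1 = 1.0000 ≠ 0.5774 ✗
  (8.5, 6.5, 300°): beam 1 = 8.6603 ≠ 0.5774 ✗
  …
  (1.5, 6.5, 210°): r_1=0.5774, r_2=0.5176, r_3=1.9319, r_4=1.0000 — all match ✓
Unique over the lattice → pose = (1.5, 6.5, 210°).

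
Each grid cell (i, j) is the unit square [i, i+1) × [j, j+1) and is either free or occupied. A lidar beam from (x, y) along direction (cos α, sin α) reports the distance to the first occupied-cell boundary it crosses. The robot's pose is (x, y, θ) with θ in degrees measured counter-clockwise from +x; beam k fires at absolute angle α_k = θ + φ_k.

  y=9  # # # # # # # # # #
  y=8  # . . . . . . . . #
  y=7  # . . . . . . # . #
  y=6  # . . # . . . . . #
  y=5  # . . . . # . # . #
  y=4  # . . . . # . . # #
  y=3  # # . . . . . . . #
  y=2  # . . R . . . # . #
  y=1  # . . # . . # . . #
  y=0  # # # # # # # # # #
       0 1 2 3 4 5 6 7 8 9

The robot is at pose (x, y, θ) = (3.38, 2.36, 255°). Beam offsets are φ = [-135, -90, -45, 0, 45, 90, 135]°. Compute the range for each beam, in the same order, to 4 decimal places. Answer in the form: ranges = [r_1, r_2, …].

beam 1: φ=-135°, α=120°
  cosα=-0.5000 sinα=0.8660 | (3,2) | tMaxX 0.7600 tMaxY 0.7390 | tΔX 2.0000 tΔY 1.1547
    t=0.7390 [y] (3,3)
    t=0.7600 [x] (2,3)
    t=1.8937 [y] (2,4)
    t=2.7600 [x] (1,4)
    t=3.0484 [y] (1,5)
    t=4.2031 [y] (1,6)
    t=4.7600 [x] (0,6) — stop
  → r_1 = 4.7600
beam 2: φ=-90°, α=165°
  cosα=-0.9659 sinα=0.2588 | (3,2) | tMaxX 0.3934 tMaxY 2.4728 | tΔX 1.0353 tΔY 3.8637
    t=0.3934 [x] (2,2)
    t=1.4287 [x] (1,2)
    t=2.4640 [x] (0,2) — stop
  → r_2 = 2.4640
beam 3: φ=-45°, α=210°
  cosα=-0.8660 sinα=-0.5000 | (3,2) | tMaxX 0.4388 tMaxY 0.7200 | tΔX 1.1547 tΔY 2.0000
    t=0.4388 [x] (2,2)
    t=0.7200 [y] (2,1)
    t=1.5935 [x] (1,1)
    t=2.7200 [y] (1,0) — stop
  → r_3 = 2.7200
beam 4: φ=0°, α=255°
  cosα=-0.2588 sinα=-0.9659 | (3,2) | tMaxX 1.4682 tMaxY 0.3727 | tΔX 3.8637 tΔY 1.0353
    t=0.3727 [y] (3,1) — stop
  → r_4 = 0.3727
beam 5: φ=45°, α=300°
  cosα=0.5000 sinα=-0.8660 | (3,2) | tMaxX 1.2400 tMaxY 0.4157 | tΔX 2.0000 tΔY 1.1547
    t=0.4157 [y] (3,1) — stop
  → r_5 = 0.4157
beam 6: φ=90°, α=345°
  cosα=0.9659 sinα=-0.2588 | (3,2) | tMaxX 0.6419 tMaxY 1.3909 | tΔX 1.0353 tΔY 3.8637
    t=0.6419 [x] (4,2)
    t=1.3909 [y] (4,1)
    t=1.6771 [x] (5,1)
    t=2.7124 [x] (6,1) — stop
  → r_6 = 2.7124
beam 7: φ=135°, α=30°
  cosα=0.8660 sinα=0.5000 | (3,2) | tMaxX 0.7159 tMaxY 1.2800 | tΔX 1.1547 tΔY 2.0000
    t=0.7159 [x] (4,2)
    t=1.2800 [y] (4,3)
    t=1.8706 [x] (5,3)
    t=3.0253 [x] (6,3)
    t=3.2800 [y] (6,4)
    t=4.1800 [x] (7,4)
    t=5.2800 [y] (7,5) — stop
  → r_7 = 5.2800

ranges = [4.7600, 2.4640, 2.7200, 0.3727, 0.4157, 2.7124, 5.2800]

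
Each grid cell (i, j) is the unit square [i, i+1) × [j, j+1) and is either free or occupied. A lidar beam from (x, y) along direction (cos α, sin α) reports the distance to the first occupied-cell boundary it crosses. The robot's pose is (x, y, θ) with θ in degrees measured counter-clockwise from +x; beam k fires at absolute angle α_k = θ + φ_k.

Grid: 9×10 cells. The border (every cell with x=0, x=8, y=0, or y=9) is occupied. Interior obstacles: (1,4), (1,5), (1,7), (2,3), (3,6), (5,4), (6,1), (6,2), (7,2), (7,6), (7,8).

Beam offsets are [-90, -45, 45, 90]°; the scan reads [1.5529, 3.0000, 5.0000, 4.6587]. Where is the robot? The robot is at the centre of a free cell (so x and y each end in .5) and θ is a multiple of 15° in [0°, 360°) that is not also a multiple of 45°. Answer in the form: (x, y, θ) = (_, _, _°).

Candidates: 45 free-cell centres × 16 headings = 720 poses. Raycast each; keep the one whose scan matches to 4 dp.
  (5.5, 8.5, 15°): beam 1 = 5.6940 ≠ 1.5529 ✗
  (6.5, 6.5, 255°): beam 1 = 4.6587 ≠ 1.5529 ✗
  (6.5, 4.5, 255°): beam 1 = 0.5176 ≠ 1.5529 ✗
  (4.5, 3.5, 345°): beam 1 = 2.5882 ≠ 1.5529 ✗
  …
  (5.5, 7.5, 195°): r_1=1.5529, r_2=3.0000, r_3=5.0000, r_4=4.6587 — all match ✓
No second candidate reproduces the full scan.

(x, y, θ) = (5.5, 7.5, 195°)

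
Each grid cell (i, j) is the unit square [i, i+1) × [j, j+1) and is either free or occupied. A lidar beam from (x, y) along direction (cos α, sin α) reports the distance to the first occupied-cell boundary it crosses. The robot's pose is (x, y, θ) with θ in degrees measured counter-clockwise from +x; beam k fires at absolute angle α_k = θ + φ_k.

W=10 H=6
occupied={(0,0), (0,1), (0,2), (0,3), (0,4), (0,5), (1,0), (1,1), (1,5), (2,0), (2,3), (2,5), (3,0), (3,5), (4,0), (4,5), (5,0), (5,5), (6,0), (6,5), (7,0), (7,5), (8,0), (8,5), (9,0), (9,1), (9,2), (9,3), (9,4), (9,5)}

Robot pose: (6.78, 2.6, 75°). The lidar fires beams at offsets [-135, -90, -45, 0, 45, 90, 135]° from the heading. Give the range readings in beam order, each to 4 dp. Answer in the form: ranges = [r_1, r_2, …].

beam 1: φ=-135°, α=300°
  cosα=0.5000 sinα=-0.8660 | (6,2) | tMaxX 0.4400 tMaxY 0.6928 | tΔX 2.0000 tΔY 1.1547
    t=0.4400 [x] (7,2)
    t=0.6928 [y] (7,1)
    t=1.8475 [y] (7,0) — stop
  → r_1 = 1.8475
beam 2: φ=-90°, α=345°
  cosα=0.9659 sinα=-0.2588 | (6,2) | tMaxX 0.2278 tMaxY 2.3182 | tΔX 1.0353 tΔY 3.8637
    t=0.2278 [x] (7,2)
    t=1.2630 [x] (8,2)
    t=2.2983 [x] (9,2) — stop
  → r_2 = 2.2983
beam 3: φ=-45°, α=30°
  cosα=0.8660 sinα=0.5000 | (6,2) | tMaxX 0.2540 tMaxY 0.8000 | tΔX 1.1547 tΔY 2.0000
    t=0.2540 [x] (7,2)
    t=0.8000 [y] (7,3)
    t=1.4087 [x] (8,3)
    t=2.5634 [x] (9,3) — stop
  → r_3 = 2.5634
beam 4: φ=0°, α=75°
  cosα=0.2588 sinα=0.9659 | (6,2) | tMaxX 0.8500 tMaxY 0.4141 | tΔX 3.8637 tΔY 1.0353
    t=0.4141 [y] (6,3)
    t=0.8500 [x] (7,3)
    t=1.4494 [y] (7,4)
    t=2.4847 [y] (7,5) — stop
  → r_4 = 2.4847
beam 5: φ=45°, α=120°
  cosα=-0.5000 sinα=0.8660 | (6,2) | tMaxX 1.5600 tMaxY 0.4619 | tΔX 2.0000 tΔY 1.1547
    t=0.4619 [y] (6,3)
    t=1.5600 [x] (5,3)
    t=1.6166 [y] (5,4)
    t=2.7713 [y] (5,5) — stop
  → r_5 = 2.7713
beam 6: φ=90°, α=165°
  cosα=-0.9659 sinα=0.2588 | (6,2) | tMaxX 0.8075 tMaxY 1.5455 | tΔX 1.0353 tΔY 3.8637
    t=0.8075 [x] (5,2)
    t=1.5455 [y] (5,3)
    t=1.8428 [x] (4,3)
    t=2.8781 [x] (3,3)
    t=3.9133 [x] (2,3) — stop
  → r_6 = 3.9133
beam 7: φ=135°, α=210°
  cosα=-0.8660 sinα=-0.5000 | (6,2) | tMaxX 0.9007 tMaxY 1.2000 | tΔX 1.1547 tΔY 2.0000
    t=0.9007 [x] (5,2)
    t=1.2000 [y] (5,1)
    t=2.0554 [x] (4,1)
    t=3.2000 [y] (4,0) — stop
  → r_7 = 3.2000

ranges = [1.8475, 2.2983, 2.5634, 2.4847, 2.7713, 3.9133, 3.2000]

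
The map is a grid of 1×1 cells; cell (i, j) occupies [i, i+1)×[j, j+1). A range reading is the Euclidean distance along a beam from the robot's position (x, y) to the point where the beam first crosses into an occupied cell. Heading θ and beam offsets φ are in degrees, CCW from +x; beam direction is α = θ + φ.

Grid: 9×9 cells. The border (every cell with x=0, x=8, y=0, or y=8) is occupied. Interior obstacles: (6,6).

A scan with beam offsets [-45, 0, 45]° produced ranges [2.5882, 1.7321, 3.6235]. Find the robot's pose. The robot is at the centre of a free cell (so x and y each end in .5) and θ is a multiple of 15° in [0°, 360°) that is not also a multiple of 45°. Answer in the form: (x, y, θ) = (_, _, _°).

The pose lattice has 48·16 = 768 candidates. Test each by forward raycasting.
  (3.5, 4.5, 165°): beam 1 = 4.0415 ≠ 2.5882 ✗
  (2.5, 4.5, 30°): beam 1 = 5.6940 ≠ 2.5882 ✗
  (3.5, 4.5, 195°): beam 1 = 2.8868 ≠ 2.5882 ✗
  …
  (5.5, 4.5, 60°): r_1=2.5882, r_2=1.7321, r_3=3.6235 — all match ✓
Unique over the lattice → pose = (5.5, 4.5, 60°).

(x, y, θ) = (5.5, 4.5, 60°)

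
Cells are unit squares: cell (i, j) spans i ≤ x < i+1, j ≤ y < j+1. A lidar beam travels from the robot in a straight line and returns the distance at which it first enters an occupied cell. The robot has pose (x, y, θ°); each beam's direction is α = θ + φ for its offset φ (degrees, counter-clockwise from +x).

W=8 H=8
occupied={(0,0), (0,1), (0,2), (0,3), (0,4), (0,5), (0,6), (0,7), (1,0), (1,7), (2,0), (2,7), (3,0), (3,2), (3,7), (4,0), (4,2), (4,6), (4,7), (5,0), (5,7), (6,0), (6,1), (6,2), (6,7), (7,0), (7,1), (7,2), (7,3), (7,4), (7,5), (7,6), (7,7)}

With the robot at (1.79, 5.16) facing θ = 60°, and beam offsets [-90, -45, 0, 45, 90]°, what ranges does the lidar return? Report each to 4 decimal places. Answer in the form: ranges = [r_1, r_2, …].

ranges = [4.8613, 3.2455, 2.1246, 1.9049, 0.9122]

beam 1: φ=-90°, α=330°
  cosα=0.8660 sinα=-0.5000 | (1,5) | tMaxX 0.2425 tMaxY 0.3200 | tΔX 1.1547 tΔY 2.0000
    t=0.2425 [x] (2,5)
    t=0.3200 [y] (2,4)
    t=1.3972 [x] (3,4)
    t=2.3200 [y] (3,3)
    t=2.5519 [x] (4,3)
    t=3.7066 [x] (5,3)
    t=4.3200 [y] (5,2)
    t=4.8613 [x] (6,2) — stop
  → r_1 = 4.8613
beam 2: φ=-45°, α=15°
  cosα=0.9659 sinα=0.2588 | (1,5) | tMaxX 0.2174 tMaxY 3.2455 | tΔX 1.0353 tΔY 3.8637
    t=0.2174 [x] (2,5)
    t=1.2527 [x] (3,5)
    t=2.2880 [x] (4,5)
    t=3.2455 [y] (4,6) — stop
  → r_2 = 3.2455
beam 3: φ=0°, α=60°
  cosα=0.5000 sinα=0.8660 | (1,5) | tMaxX 0.4200 tMaxY 0.9699 | tΔX 2.0000 tΔY 1.1547
    t=0.4200 [x] (2,5)
    t=0.9699 [y] (2,6)
    t=2.1246 [y] (2,7) — stop
  → r_3 = 2.1246
beam 4: φ=45°, α=105°
  cosα=-0.2588 sinα=0.9659 | (1,5) | tMaxX 3.0523 tMaxY 0.8696 | tΔX 3.8637 tΔY 1.0353
    t=0.8696 [y] (1,6)
    t=1.9049 [y] (1,7) — stop
  → r_4 = 1.9049
beam 5: φ=90°, α=150°
  cosα=-0.8660 sinα=0.5000 | (1,5) | tMaxX 0.9122 tMaxY 1.6800 | tΔX 1.1547 tΔY 2.0000
    t=0.9122 [x] (0,5) — stop
  → r_5 = 0.9122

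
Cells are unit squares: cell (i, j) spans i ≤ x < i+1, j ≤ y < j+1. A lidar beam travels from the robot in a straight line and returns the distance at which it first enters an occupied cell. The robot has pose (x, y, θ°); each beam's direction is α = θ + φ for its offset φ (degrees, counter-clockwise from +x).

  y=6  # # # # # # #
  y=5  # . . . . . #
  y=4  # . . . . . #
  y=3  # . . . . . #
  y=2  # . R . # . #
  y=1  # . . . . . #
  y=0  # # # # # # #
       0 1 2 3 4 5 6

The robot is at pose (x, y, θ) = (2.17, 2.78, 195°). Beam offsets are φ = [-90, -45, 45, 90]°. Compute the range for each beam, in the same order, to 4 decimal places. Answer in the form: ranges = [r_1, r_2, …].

beam 1: φ=-90°, α=105°
  cosα=-0.2588 sinα=0.9659 | (2,2) | tMaxX 0.6568 tMaxY 0.2278 | tΔX 3.8637 tΔY 1.0353
    t=0.2278 [y] (2,3)
    t=0.6568 [x] (1,3)
    t=1.2630 [y] (1,4)
    t=2.2983 [y] (1,5)
    t=3.3336 [y] (1,6) — stop
  → r_1 = 3.3336
beam 2: φ=-45°, α=150°
  cosα=-0.8660 sinα=0.5000 | (2,2) | tMaxX 0.1963 tMaxY 0.4400 | tΔX 1.1547 tΔY 2.0000
    t=0.1963 [x] (1,2)
    t=0.4400 [y] (1,3)
    t=1.3510 [x] (0,3) — stop
  → r_2 = 1.3510
beam 3: φ=45°, α=240°
  cosα=-0.5000 sinα=-0.8660 | (2,2) | tMaxX 0.3400 tMaxY 0.9007 | tΔX 2.0000 tΔY 1.1547
    t=0.3400 [x] (1,2)
    t=0.9007 [y] (1,1)
    t=2.0554 [y] (1,0) — stop
  → r_3 = 2.0554
beam 4: φ=90°, α=285°
  cosα=0.2588 sinα=-0.9659 | (2,2) | tMaxX 3.2069 tMaxY 0.8075 | tΔX 3.8637 tΔY 1.0353
    t=0.8075 [y] (2,1)
    t=1.8428 [y] (2,0) — stop
  → r_4 = 1.8428

ranges = [3.3336, 1.3510, 2.0554, 1.8428]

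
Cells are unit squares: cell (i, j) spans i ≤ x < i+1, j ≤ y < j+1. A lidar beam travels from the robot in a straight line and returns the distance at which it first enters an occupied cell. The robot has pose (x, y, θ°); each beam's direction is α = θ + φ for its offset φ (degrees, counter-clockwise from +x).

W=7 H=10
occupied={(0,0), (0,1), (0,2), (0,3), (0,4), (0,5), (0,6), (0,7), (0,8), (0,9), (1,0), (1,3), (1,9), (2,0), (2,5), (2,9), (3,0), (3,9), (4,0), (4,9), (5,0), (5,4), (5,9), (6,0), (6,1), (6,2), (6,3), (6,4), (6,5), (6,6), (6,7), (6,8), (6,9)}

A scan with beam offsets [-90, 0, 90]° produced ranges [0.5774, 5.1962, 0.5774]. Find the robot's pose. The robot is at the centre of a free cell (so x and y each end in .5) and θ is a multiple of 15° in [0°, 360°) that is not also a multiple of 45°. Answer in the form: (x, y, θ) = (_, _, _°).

Enumerate (i+0.5, j+0.5, θ) over the 37 free cells and 16 admissible headings. For each, cast all 3 beams and compare to the given ranges.
  (3.5, 4.5, 120°): beam 1 = 2.8868 ≠ 0.5774 ✗
  (1.5, 6.5, 330°): beam 1 = 1.0000 ≠ 0.5774 ✗
  (4.5, 4.5, 75°): beam 1 = 0.5176 ≠ 0.5774 ✗
  (2.5, 7.5, 195°): beam 1 = 1.5529 ≠ 0.5774 ✗
  …
  (1.5, 5.5, 300°): r_1=0.5774, r_2=5.1962, r_3=0.5774 — all match ✓
Unique over the lattice → pose = (1.5, 5.5, 300°).

(x, y, θ) = (1.5, 5.5, 300°)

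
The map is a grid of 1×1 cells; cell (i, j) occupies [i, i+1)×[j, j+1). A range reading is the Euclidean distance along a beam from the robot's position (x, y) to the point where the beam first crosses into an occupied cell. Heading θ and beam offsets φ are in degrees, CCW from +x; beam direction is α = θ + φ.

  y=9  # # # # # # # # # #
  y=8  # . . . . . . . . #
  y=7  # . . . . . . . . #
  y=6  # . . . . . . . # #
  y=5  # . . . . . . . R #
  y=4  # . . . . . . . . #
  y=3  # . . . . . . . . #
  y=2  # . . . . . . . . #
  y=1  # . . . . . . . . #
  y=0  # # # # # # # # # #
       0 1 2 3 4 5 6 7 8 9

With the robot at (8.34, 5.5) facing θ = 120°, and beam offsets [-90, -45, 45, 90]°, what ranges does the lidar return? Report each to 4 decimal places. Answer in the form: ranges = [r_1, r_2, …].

beam 1: φ=-90°, α=30°
  cosα=0.8660 sinα=0.5000 | (8,5) | tMaxX 0.7621 tMaxY 1.0000 | tΔX 1.1547 tΔY 2.0000
    t=0.7621 [x] (9,5) — stop
  → r_1 = 0.7621
beam 2: φ=-45°, α=75°
  cosα=0.2588 sinα=0.9659 | (8,5) | tMaxX 2.5500 tMaxY 0.5176 | tΔX 3.8637 tΔY 1.0353
    t=0.5176 [y] (8,6) — stop
  → r_2 = 0.5176
beam 3: φ=45°, α=165°
  cosα=-0.9659 sinα=0.2588 | (8,5) | tMaxX 0.3520 tMaxY 1.9319 | tΔX 1.0353 tΔY 3.8637
    t=0.3520 [x] (7,5)
    t=1.3873 [x] (6,5)
    t=1.9319 [y] (6,6)
    t=2.4225 [x] (5,6)
    t=3.4578 [x] (4,6)
    t=4.4931 [x] (3,6)
    t=5.5284 [x] (2,6)
    t=5.7956 [y] (2,7)
    t=6.5637 [x] (1,7)
    t=7.5989 [x] (0,7) — stop
  → r_3 = 7.5989
beam 4: φ=90°, α=210°
  cosα=-0.8660 sinα=-0.5000 | (8,5) | tMaxX 0.3926 tMaxY 1.0000 | tΔX 1.1547 tΔY 2.0000
    t=0.3926 [x] (7,5)
    t=1.0000 [y] (7,4)
    t=1.5473 [x] (6,4)
    t=2.7020 [x] (5,4)
    t=3.0000 [y] (5,3)
    t=3.8567 [x] (4,3)
    t=5.0000 [y] (4,2)
    t=5.0114 [x] (3,2)
    t=6.1661 [x] (2,2)
    t=7.0000 [y] (2,1)
    t=7.3208 [x] (1,1)
    t=8.4755 [x] (0,1) — stop
  → r_4 = 8.4755

ranges = [0.7621, 0.5176, 7.5989, 8.4755]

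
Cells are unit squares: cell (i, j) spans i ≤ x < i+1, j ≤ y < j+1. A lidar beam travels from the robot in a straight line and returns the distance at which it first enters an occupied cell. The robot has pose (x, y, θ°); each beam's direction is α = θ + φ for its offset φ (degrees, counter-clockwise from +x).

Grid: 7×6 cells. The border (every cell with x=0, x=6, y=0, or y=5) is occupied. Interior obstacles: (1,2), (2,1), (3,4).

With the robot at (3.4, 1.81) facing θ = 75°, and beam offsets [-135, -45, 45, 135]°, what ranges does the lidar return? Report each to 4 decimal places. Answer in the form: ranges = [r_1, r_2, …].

beam 1: φ=-135°, α=300°
  d=(0.5000,-0.8660)  start (3,1)  tX=1.2000 tY=0.9353  stride 1/|dx|=2.0000 1/|dy|=1.1547
    cross y-line → (3,0), t=0.9353 (wall)
  → r_1 = 0.9353
beam 2: φ=-45°, α=30°
  d=(0.8660,0.5000)  start (3,1)  tX=0.6928 tY=0.3800  stride 1/|dx|=1.1547 1/|dy|=2.0000
    cross y-line → (3,2), t=0.3800
    cross x-line → (4,2), t=0.6928
    cross x-line → (5,2), t=1.8475
    cross y-line → (5,3), t=2.3800
    cross x-line → (6,3), t=3.0022 (wall)
  → r_2 = 3.0022
beam 3: φ=45°, α=120°
  d=(-0.5000,0.8660)  start (3,1)  tX=0.8000 tY=0.2194  stride 1/|dx|=2.0000 1/|dy|=1.1547
    cross y-line → (3,2), t=0.2194
    cross x-line → (2,2), t=0.8000
    cross y-line → (2,3), t=1.3741
    cross y-line → (2,4), t=2.5288
    cross x-line → (1,4), t=2.8000
    cross y-line → (1,5), t=3.6835 (wall)
  → r_3 = 3.6835
beam 4: φ=135°, α=210°
  d=(-0.8660,-0.5000)  start (3,1)  tX=0.4619 tY=1.6200  stride 1/|dx|=1.1547 1/|dy|=2.0000
    cross x-line → (2,1), t=0.4619 (wall)
  → r_4 = 0.4619

ranges = [0.9353, 3.0022, 3.6835, 0.4619]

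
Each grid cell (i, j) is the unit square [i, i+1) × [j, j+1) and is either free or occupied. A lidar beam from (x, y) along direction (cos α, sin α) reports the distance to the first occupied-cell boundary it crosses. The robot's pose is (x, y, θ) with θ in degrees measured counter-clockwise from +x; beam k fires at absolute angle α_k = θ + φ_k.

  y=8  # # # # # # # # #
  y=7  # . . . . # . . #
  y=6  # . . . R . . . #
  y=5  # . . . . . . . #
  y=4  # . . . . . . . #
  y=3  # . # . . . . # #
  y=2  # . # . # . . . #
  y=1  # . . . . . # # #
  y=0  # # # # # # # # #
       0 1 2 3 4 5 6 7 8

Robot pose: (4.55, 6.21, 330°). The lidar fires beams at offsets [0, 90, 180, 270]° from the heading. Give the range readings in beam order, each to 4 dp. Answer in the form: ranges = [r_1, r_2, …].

ranges = [3.9837, 0.9122, 3.5800, 3.1000]

beam 1: φ=0°, α=330°
  cosα=0.8660 sinα=-0.5000 | (4,6) | tMaxX 0.5196 tMaxY 0.4200 | tΔX 1.1547 tΔY 2.0000
    t=0.4200 [y] (4,5)
    t=0.5196 [x] (5,5)
    t=1.6743 [x] (6,5)
    t=2.4200 [y] (6,4)
    t=2.8290 [x] (7,4)
    t=3.9837 [x] (8,4) — stop
  → r_1 = 3.9837
beam 2: φ=90°, α=60°
  cosα=0.5000 sinα=0.8660 | (4,6) | tMaxX 0.9000 tMaxY 0.9122 | tΔX 2.0000 tΔY 1.1547
    t=0.9000 [x] (5,6)
    t=0.9122 [y] (5,7) — stop
  → r_2 = 0.9122
beam 3: φ=180°, α=150°
  cosα=-0.8660 sinα=0.5000 | (4,6) | tMaxX 0.6351 tMaxY 1.5800 | tΔX 1.1547 tΔY 2.0000
    t=0.6351 [x] (3,6)
    t=1.5800 [y] (3,7)
    t=1.7898 [x] (2,7)
    t=2.9445 [x] (1,7)
    t=3.5800 [y] (1,8) — stop
  → r_3 = 3.5800
beam 4: φ=270°, α=240°
  cosα=-0.5000 sinα=-0.8660 | (4,6) | tMaxX 1.1000 tMaxY 0.2425 | tΔX 2.0000 tΔY 1.1547
    t=0.2425 [y] (4,5)
    t=1.1000 [x] (3,5)
    t=1.3972 [y] (3,4)
    t=2.5519 [y] (3,3)
    t=3.1000 [x] (2,3) — stop
  → r_4 = 3.1000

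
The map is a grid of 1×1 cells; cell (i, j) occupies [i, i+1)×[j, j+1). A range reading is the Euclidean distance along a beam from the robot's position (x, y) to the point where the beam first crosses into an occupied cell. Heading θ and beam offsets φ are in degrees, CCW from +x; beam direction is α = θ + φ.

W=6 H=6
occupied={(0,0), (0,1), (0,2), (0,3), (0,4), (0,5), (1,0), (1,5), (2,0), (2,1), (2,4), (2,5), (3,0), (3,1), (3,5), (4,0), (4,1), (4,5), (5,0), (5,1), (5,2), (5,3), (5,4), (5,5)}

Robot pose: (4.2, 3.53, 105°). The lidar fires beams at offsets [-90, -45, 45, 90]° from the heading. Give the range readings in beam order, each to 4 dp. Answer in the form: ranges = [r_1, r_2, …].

beam 1: φ=-90°, α=15°
  dir = (cos 15°, sin 15°) = (0.9659, 0.2588); from cell (4,3)
  next x-line at t=0.8282, next y-line at t=1.8159; Δt_x=1.0353, Δt_y=3.8637
    x: enter (5,3) at t=0.8282 ← occupied
  → r_1 = 0.8282
beam 2: φ=-45°, α=60°
  dir = (cos 60°, sin 60°) = (0.5000, 0.8660); from cell (4,3)
  next x-line at t=1.6000, next y-line at t=0.5427; Δt_x=2.0000, Δt_y=1.1547
    y: enter (4,4) at t=0.5427
    x: enter (5,4) at t=1.6000 ← occupied
  → r_2 = 1.6000
beam 3: φ=45°, α=150°
  dir = (cos 150°, sin 150°) = (-0.8660, 0.5000); from cell (4,3)
  next x-line at t=0.2309, next y-line at t=0.9400; Δt_x=1.1547, Δt_y=2.0000
    x: enter (3,3) at t=0.2309
    y: enter (3,4) at t=0.9400
    x: enter (2,4) at t=1.3856 ← occupied
  → r_3 = 1.3856
beam 4: φ=90°, α=195°
  dir = (cos 195°, sin 195°) = (-0.9659, -0.2588); from cell (4,3)
  next x-line at t=0.2071, next y-line at t=2.0478; Δt_x=1.0353, Δt_y=3.8637
    x: enter (3,3) at t=0.2071
    x: enter (2,3) at t=1.2423
    y: enter (2,2) at t=2.0478
    x: enter (1,2) at t=2.2776
    x: enter (0,2) at t=3.3129 ← occupied
  → r_4 = 3.3129

ranges = [0.8282, 1.6000, 1.3856, 3.3129]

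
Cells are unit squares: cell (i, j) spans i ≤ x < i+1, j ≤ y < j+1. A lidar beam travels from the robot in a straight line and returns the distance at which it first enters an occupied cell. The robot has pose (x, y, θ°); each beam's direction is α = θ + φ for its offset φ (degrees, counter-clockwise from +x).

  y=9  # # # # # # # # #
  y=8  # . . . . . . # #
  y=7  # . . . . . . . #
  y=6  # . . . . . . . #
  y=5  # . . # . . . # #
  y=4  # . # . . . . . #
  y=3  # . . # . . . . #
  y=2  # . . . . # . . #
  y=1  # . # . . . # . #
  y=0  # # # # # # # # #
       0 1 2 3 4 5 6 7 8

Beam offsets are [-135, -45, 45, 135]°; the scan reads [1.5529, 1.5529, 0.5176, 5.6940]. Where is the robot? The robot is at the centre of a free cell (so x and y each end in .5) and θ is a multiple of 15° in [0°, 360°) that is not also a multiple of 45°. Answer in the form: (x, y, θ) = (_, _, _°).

(x, y, θ) = (2.5, 2.5, 240°)

The pose lattice has 48·16 = 768 candidates. Test each by forward raycasting.
  (4.5, 7.5, 75°): beam 1 = 7.0000 ≠ 1.5529 ✗
  (1.5, 1.5, 210°): beam 1 = 2.5882 ≠ 1.5529 ✗
  (4.5, 7.5, 30°): beam 1 = 1.9319 ≠ 1.5529 ✗
  (7.5, 7.5, 60°): beam 2 = 0.5176 ≠ 1.5529 ✗
  …
  (2.5, 2.5, 240°): r_1=1.5529, r_2=1.5529, r_3=0.5176, r_4=5.6940 — all match ✓
Only this pose fits every beam.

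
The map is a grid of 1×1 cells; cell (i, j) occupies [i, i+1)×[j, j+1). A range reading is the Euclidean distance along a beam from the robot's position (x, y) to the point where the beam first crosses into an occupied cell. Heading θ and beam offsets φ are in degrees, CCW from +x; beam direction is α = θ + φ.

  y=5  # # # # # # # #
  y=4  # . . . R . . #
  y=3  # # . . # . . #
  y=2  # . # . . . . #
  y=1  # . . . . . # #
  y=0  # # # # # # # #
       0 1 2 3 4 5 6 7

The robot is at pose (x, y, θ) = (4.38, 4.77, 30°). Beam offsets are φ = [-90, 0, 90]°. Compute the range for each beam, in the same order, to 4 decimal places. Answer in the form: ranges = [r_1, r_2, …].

ranges = [0.8891, 0.4600, 0.2656]

beam 1: φ=-90°, α=300°
  d=(0.5000,-0.8660)  start (4,4)  tX=1.2400 tY=0.8891  stride 1/|dx|=2.0000 1/|dy|=1.1547
    cross y-line → (4,3), t=0.8891 (wall)
  → r_1 = 0.8891
beam 2: φ=0°, α=30°
  d=(0.8660,0.5000)  start (4,4)  tX=0.7159 tY=0.4600  stride 1/|dx|=1.1547 1/|dy|=2.0000
    cross y-line → (4,5), t=0.4600 (wall)
  → r_2 = 0.4600
beam 3: φ=90°, α=120°
  d=(-0.5000,0.8660)  start (4,4)  tX=0.7600 tY=0.2656  stride 1/|dx|=2.0000 1/|dy|=1.1547
    cross y-line → (4,5), t=0.2656 (wall)
  → r_3 = 0.2656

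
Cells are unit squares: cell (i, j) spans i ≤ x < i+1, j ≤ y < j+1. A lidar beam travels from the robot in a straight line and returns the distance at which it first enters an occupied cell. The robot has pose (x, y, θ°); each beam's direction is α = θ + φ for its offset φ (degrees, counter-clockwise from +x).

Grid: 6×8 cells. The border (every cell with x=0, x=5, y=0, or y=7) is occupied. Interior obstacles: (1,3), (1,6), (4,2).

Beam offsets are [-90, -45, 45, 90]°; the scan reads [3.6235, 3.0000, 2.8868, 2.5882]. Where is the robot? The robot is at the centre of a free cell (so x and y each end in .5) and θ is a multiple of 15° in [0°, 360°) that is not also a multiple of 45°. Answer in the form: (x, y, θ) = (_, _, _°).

Candidates: 21 free-cell centres × 16 headings = 336 poses. Raycast each; keep the one whose scan matches to 4 dp.
  (3.5, 6.5, 210°): beam 1 = 0.5774 ≠ 3.6235 ✗
  (3.5, 3.5, 15°): beam 1 = 2.5882 ≠ 3.6235 ✗
  (3.5, 4.5, 210°): beam 1 = 2.8868 ≠ 3.6235 ✗
  (3.5, 5.5, 300°): beam 1 = 2.8868 ≠ 3.6235 ✗
  …
  (3.5, 3.5, 165°): r_1=3.6235, r_2=3.0000, r_3=2.8868, r_4=2.5882 — all match ✓
No second candidate reproduces the full scan.

(x, y, θ) = (3.5, 3.5, 165°)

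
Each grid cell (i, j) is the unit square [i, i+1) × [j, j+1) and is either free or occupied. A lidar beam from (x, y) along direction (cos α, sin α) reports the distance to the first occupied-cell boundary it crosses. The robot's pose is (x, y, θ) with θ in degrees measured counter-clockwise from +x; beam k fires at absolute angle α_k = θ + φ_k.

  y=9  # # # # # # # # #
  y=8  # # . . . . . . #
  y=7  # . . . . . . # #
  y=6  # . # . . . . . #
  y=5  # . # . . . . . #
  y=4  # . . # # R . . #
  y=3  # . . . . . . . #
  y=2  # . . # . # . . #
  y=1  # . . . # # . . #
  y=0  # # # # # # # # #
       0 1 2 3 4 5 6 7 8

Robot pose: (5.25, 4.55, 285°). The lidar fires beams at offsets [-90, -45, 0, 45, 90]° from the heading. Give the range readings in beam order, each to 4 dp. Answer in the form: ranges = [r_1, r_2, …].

beam 1: φ=-90°, α=195°
  dir = (cos 195°, sin 195°) = (-0.9659, -0.2588); from cell (5,4)
  next x-line at t=0.2588, next y-line at t=2.1250; Δt_x=1.0353, Δt_y=3.8637
    x: enter (4,4) at t=0.2588 ← occupied
  → r_1 = 0.2588
beam 2: φ=-45°, α=240°
  dir = (cos 240°, sin 240°) = (-0.5000, -0.8660); from cell (5,4)
  next x-line at t=0.5000, next y-line at t=0.6351; Δt_x=2.0000, Δt_y=1.1547
    x: enter (4,4) at t=0.5000 ← occupied
  → r_2 = 0.5000
beam 3: φ=0°, α=285°
  dir = (cos 285°, sin 285°) = (0.2588, -0.9659); from cell (5,4)
  next x-line at t=2.8978, next y-line at t=0.5694; Δt_x=3.8637, Δt_y=1.0353
    y: enter (5,3) at t=0.5694
    y: enter (5,2) at t=1.6047 ← occupied
  → r_3 = 1.6047
beam 4: φ=45°, α=330°
  dir = (cos 330°, sin 330°) = (0.8660, -0.5000); from cell (5,4)
  next x-line at t=0.8660, next y-line at t=1.1000; Δt_x=1.1547, Δt_y=2.0000
    x: enter (6,4) at t=0.8660
    y: enter (6,3) at t=1.1000
    x: enter (7,3) at t=2.0207
    y: enter (7,2) at t=3.1000
    x: enter (8,2) at t=3.1754 ← occupied
  → r_4 = 3.1754
beam 5: φ=90°, α=15°
  dir = (cos 15°, sin 15°) = (0.9659, 0.2588); from cell (5,4)
  next x-line at t=0.7765, next y-line at t=1.7387; Δt_x=1.0353, Δt_y=3.8637
    x: enter (6,4) at t=0.7765
    y: enter (6,5) at t=1.7387
    x: enter (7,5) at t=1.8117
    x: enter (8,5) at t=2.8470 ← occupied
  → r_5 = 2.8470

ranges = [0.2588, 0.5000, 1.6047, 3.1754, 2.8470]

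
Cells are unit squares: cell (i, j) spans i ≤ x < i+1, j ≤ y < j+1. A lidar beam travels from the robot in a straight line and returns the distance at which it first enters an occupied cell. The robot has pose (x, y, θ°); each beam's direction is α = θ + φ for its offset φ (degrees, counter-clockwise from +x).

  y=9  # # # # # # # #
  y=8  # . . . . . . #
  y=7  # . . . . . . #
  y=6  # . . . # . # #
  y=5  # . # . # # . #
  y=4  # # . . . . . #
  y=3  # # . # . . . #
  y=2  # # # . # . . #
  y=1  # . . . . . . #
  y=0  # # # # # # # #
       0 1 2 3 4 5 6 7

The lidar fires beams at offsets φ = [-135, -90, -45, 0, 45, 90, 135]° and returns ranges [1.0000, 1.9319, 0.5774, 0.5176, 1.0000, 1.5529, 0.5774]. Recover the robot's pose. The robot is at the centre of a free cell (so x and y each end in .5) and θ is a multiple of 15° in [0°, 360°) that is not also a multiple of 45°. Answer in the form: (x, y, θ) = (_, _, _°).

(x, y, θ) = (2.5, 1.5, 105°)

The pose lattice has 37·16 = 592 candidates. Test each by forward raycasting.
  (6.5, 1.5, 30°): beam 1 = 0.5176 ≠ 1.0000 ✗
  (1.5, 1.5, 240°): beam 1 = 0.5176 ≠ 1.0000 ✗
  (2.5, 6.5, 165°): beam 1 = 5.0000 ≠ 1.0000 ✗
  (5.5, 1.5, 75°): beam 1 = 0.5774 ≠ 1.0000 ✗
  …
  (2.5, 1.5, 105°): r_1=1.0000, r_2=1.9319, r_3=0.5774, r_4=0.5176, r_5=1.0000, r_6=1.5529, r_7=0.5774 — all match ✓
Unique over the lattice → pose = (2.5, 1.5, 105°).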